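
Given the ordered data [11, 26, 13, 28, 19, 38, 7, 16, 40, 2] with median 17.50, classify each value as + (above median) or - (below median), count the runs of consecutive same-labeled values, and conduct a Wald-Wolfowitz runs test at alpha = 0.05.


Step 1: Compute median = 17.50; label A = above, B = below.
Labels in order: BABAAABBAB  (n_A = 5, n_B = 5)
Step 2: Count runs R = 7.
Step 3: Under H0 (random ordering), E[R] = 2*n_A*n_B/(n_A+n_B) + 1 = 2*5*5/10 + 1 = 6.0000.
        Var[R] = 2*n_A*n_B*(2*n_A*n_B - n_A - n_B) / ((n_A+n_B)^2 * (n_A+n_B-1)) = 2000/900 = 2.2222.
        SD[R] = 1.4907.
Step 4: Continuity-corrected z = (R - 0.5 - E[R]) / SD[R] = (7 - 0.5 - 6.0000) / 1.4907 = 0.3354.
Step 5: Two-sided p-value via normal approximation = 2*(1 - Phi(|z|)) = 0.737316.
Step 6: alpha = 0.05. fail to reject H0.

R = 7, z = 0.3354, p = 0.737316, fail to reject H0.


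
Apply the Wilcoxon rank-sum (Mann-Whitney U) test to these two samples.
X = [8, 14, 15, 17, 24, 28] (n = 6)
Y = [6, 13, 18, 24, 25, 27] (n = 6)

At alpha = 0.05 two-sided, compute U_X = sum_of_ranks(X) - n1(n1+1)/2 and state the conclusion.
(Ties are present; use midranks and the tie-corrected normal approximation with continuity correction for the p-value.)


Step 1: Combine and sort all 12 observations; assign midranks.
sorted (value, group): (6,Y), (8,X), (13,Y), (14,X), (15,X), (17,X), (18,Y), (24,X), (24,Y), (25,Y), (27,Y), (28,X)
ranks: 6->1, 8->2, 13->3, 14->4, 15->5, 17->6, 18->7, 24->8.5, 24->8.5, 25->10, 27->11, 28->12
Step 2: Rank sum for X: R1 = 2 + 4 + 5 + 6 + 8.5 + 12 = 37.5.
Step 3: U_X = R1 - n1(n1+1)/2 = 37.5 - 6*7/2 = 37.5 - 21 = 16.5.
       U_Y = n1*n2 - U_X = 36 - 16.5 = 19.5.
Step 4: Ties are present, so use the tie-corrected normal approximation (with continuity correction) for the p-value.
Step 5: p-value = 0.872559; compare to alpha = 0.05. fail to reject H0.

U_X = 16.5, p = 0.872559, fail to reject H0 at alpha = 0.05.


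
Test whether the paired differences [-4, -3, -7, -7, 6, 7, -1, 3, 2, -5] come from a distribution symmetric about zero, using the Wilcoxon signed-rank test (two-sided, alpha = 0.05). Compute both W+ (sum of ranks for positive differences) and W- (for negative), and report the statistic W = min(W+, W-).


Step 1: Drop any zero differences (none here) and take |d_i|.
|d| = [4, 3, 7, 7, 6, 7, 1, 3, 2, 5]
Step 2: Midrank |d_i| (ties get averaged ranks).
ranks: |4|->5, |3|->3.5, |7|->9, |7|->9, |6|->7, |7|->9, |1|->1, |3|->3.5, |2|->2, |5|->6
Step 3: Attach original signs; sum ranks with positive sign and with negative sign.
W+ = 7 + 9 + 3.5 + 2 = 21.5
W- = 5 + 3.5 + 9 + 9 + 1 + 6 = 33.5
(Check: W+ + W- = 55 should equal n(n+1)/2 = 55.)
Step 4: Test statistic W = min(W+, W-) = 21.5.
Step 5: Ties in |d|, so use the tie-corrected normal approximation.
        E[W] = n(n+1)/4 = 10*11/4 = 27.5.
        Tie groups: |d|=3 (t=2), |d|=7 (t=3); sum(t^3 - t) = 30.
        Var[W] = n(n+1)(2n+1)/24 - sum(t^3-t)/48 = 2310/24 - 30/48 = 95.625.
        z = (W - E[W]) / sqrt(Var[W]) = (21.5 - 27.5) / 9.7788 = -0.6136.
        Two-sided p = 2*Phi(z) = 0.539498.
Step 6: alpha = 0.05. fail to reject H0.

W+ = 21.5, W- = 33.5, W = min = 21.5, p = 0.539498, fail to reject H0.


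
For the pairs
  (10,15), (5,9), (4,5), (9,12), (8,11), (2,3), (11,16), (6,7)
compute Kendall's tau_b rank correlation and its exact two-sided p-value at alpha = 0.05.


Step 1: Enumerate the 28 unordered pairs (i,j) with i<j and classify each by sign(x_j-x_i) * sign(y_j-y_i).
  (1,2):dx=-5,dy=-6->C; (1,3):dx=-6,dy=-10->C; (1,4):dx=-1,dy=-3->C; (1,5):dx=-2,dy=-4->C
  (1,6):dx=-8,dy=-12->C; (1,7):dx=+1,dy=+1->C; (1,8):dx=-4,dy=-8->C; (2,3):dx=-1,dy=-4->C
  (2,4):dx=+4,dy=+3->C; (2,5):dx=+3,dy=+2->C; (2,6):dx=-3,dy=-6->C; (2,7):dx=+6,dy=+7->C
  (2,8):dx=+1,dy=-2->D; (3,4):dx=+5,dy=+7->C; (3,5):dx=+4,dy=+6->C; (3,6):dx=-2,dy=-2->C
  (3,7):dx=+7,dy=+11->C; (3,8):dx=+2,dy=+2->C; (4,5):dx=-1,dy=-1->C; (4,6):dx=-7,dy=-9->C
  (4,7):dx=+2,dy=+4->C; (4,8):dx=-3,dy=-5->C; (5,6):dx=-6,dy=-8->C; (5,7):dx=+3,dy=+5->C
  (5,8):dx=-2,dy=-4->C; (6,7):dx=+9,dy=+13->C; (6,8):dx=+4,dy=+4->C; (7,8):dx=-5,dy=-9->C
Step 2: C = 27, D = 1, total pairs = 28.
Step 3: tau = (C - D)/(n(n-1)/2) = (27 - 1)/28 = 0.928571.
Step 4: Exact two-sided p-value (enumerate n! = 40320 permutations of y under H0): p = 0.000397.
Step 5: alpha = 0.05. reject H0.

tau_b = 0.9286 (C=27, D=1), p = 0.000397, reject H0.


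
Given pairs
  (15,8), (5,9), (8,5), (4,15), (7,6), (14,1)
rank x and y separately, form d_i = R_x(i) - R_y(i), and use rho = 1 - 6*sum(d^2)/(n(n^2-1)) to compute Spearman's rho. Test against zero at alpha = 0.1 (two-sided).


Step 1: Rank x and y separately (midranks; no ties here).
rank(x): 15->6, 5->2, 8->4, 4->1, 7->3, 14->5
rank(y): 8->4, 9->5, 5->2, 15->6, 6->3, 1->1
Step 2: d_i = R_x(i) - R_y(i); compute d_i^2.
  (6-4)^2=4, (2-5)^2=9, (4-2)^2=4, (1-6)^2=25, (3-3)^2=0, (5-1)^2=16
sum(d^2) = 58.
Step 3: rho = 1 - 6*58 / (6*(6^2 - 1)) = 1 - 348/210 = -0.657143.
Step 4: Under H0, t = rho * sqrt((n-2)/(1-rho^2)) = -1.7436 ~ t(4).
Step 5: Two-sided p-value from the t-distribution with 4 df = 0.156175.
Step 6: alpha = 0.1. fail to reject H0.

rho = -0.6571, p = 0.156175, fail to reject H0 at alpha = 0.1.


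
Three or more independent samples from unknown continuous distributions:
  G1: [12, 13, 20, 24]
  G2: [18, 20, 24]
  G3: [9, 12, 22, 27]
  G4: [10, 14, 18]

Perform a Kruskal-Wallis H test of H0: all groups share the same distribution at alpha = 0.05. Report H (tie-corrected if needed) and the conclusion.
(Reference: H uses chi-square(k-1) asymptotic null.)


Step 1: Combine all N = 14 observations and assign midranks.
sorted (value, group, rank): (9,G3,1), (10,G4,2), (12,G1,3.5), (12,G3,3.5), (13,G1,5), (14,G4,6), (18,G2,7.5), (18,G4,7.5), (20,G1,9.5), (20,G2,9.5), (22,G3,11), (24,G1,12.5), (24,G2,12.5), (27,G3,14)
Step 2: Sum ranks within each group.
R_1 = 30.5 (n_1 = 4)
R_2 = 29.5 (n_2 = 3)
R_3 = 29.5 (n_3 = 4)
R_4 = 15.5 (n_4 = 3)
Step 3: H = 12/(N(N+1)) * sum(R_i^2/n_i) - 3(N+1)
     = 12/(14*15) * (30.5^2/4 + 29.5^2/3 + 29.5^2/4 + 15.5^2/3) - 3*15
     = 0.057143 * 820.292 - 45
     = 1.873810.
Step 4: Ties present; correction factor C = 1 - 24/(14^3 - 14) = 0.991209. Corrected H = 1.873810 / 0.991209 = 1.890429.
Step 5: Under H0, H ~ chi^2(3); p-value = 0.595457.
Step 6: alpha = 0.05. fail to reject H0.

H = 1.8904, df = 3, p = 0.595457, fail to reject H0.


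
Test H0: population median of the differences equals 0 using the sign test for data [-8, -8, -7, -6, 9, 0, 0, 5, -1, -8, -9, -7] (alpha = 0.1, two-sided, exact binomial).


Step 1: Discard zero differences. Original n = 12; n_eff = number of nonzero differences = 10.
Nonzero differences (with sign): -8, -8, -7, -6, +9, +5, -1, -8, -9, -7
Step 2: Count signs: positive = 2, negative = 8.
Step 3: Under H0: P(positive) = 0.5, so the number of positives S ~ Bin(10, 0.5).
Step 4: Two-sided exact p-value = sum of Bin(10,0.5) probabilities at or below the observed probability = 0.109375.
Step 5: alpha = 0.1. fail to reject H0.

n_eff = 10, pos = 2, neg = 8, p = 0.109375, fail to reject H0.


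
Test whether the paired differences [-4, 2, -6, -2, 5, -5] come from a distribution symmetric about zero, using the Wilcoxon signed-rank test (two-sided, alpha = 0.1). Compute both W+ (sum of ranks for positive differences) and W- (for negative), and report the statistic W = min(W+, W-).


Step 1: Drop any zero differences (none here) and take |d_i|.
|d| = [4, 2, 6, 2, 5, 5]
Step 2: Midrank |d_i| (ties get averaged ranks).
ranks: |4|->3, |2|->1.5, |6|->6, |2|->1.5, |5|->4.5, |5|->4.5
Step 3: Attach original signs; sum ranks with positive sign and with negative sign.
W+ = 1.5 + 4.5 = 6
W- = 3 + 6 + 1.5 + 4.5 = 15
(Check: W+ + W- = 21 should equal n(n+1)/2 = 21.)
Step 4: Test statistic W = min(W+, W-) = 6.
Step 5: Ties in |d|, so use the tie-corrected normal approximation.
        E[W] = n(n+1)/4 = 6*7/4 = 10.5.
        Tie groups: |d|=2 (t=2), |d|=5 (t=2); sum(t^3 - t) = 12.
        Var[W] = n(n+1)(2n+1)/24 - sum(t^3-t)/48 = 546/24 - 12/48 = 22.5.
        z = (W - E[W]) / sqrt(Var[W]) = (6 - 10.5) / 4.7434 = -0.9487.
        Two-sided p = 2*Phi(z) = 0.342782.
Step 6: alpha = 0.1. fail to reject H0.

W+ = 6, W- = 15, W = min = 6, p = 0.342782, fail to reject H0.


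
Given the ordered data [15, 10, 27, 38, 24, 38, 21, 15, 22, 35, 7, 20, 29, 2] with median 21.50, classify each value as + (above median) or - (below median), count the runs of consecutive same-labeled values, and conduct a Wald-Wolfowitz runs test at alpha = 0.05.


Step 1: Compute median = 21.50; label A = above, B = below.
Labels in order: BBAAAABBAABBAB  (n_A = 7, n_B = 7)
Step 2: Count runs R = 7.
Step 3: Under H0 (random ordering), E[R] = 2*n_A*n_B/(n_A+n_B) + 1 = 2*7*7/14 + 1 = 8.0000.
        Var[R] = 2*n_A*n_B*(2*n_A*n_B - n_A - n_B) / ((n_A+n_B)^2 * (n_A+n_B-1)) = 8232/2548 = 3.2308.
        SD[R] = 1.7974.
Step 4: Continuity-corrected z = (R + 0.5 - E[R]) / SD[R] = (7 + 0.5 - 8.0000) / 1.7974 = -0.2782.
Step 5: Two-sided p-value via normal approximation = 2*(1 - Phi(|z|)) = 0.780879.
Step 6: alpha = 0.05. fail to reject H0.

R = 7, z = -0.2782, p = 0.780879, fail to reject H0.


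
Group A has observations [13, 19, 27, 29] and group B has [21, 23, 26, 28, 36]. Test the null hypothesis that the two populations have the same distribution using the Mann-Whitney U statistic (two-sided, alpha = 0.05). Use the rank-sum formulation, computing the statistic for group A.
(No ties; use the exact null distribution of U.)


Step 1: Combine and sort all 9 observations; assign midranks.
sorted (value, group): (13,X), (19,X), (21,Y), (23,Y), (26,Y), (27,X), (28,Y), (29,X), (36,Y)
ranks: 13->1, 19->2, 21->3, 23->4, 26->5, 27->6, 28->7, 29->8, 36->9
Step 2: Rank sum for X: R1 = 1 + 2 + 6 + 8 = 17.
Step 3: U_X = R1 - n1(n1+1)/2 = 17 - 4*5/2 = 17 - 10 = 7.
       U_Y = n1*n2 - U_X = 20 - 7 = 13.
Step 4: No ties, so the exact null distribution of U (based on enumerating the C(9,4) = 126 equally likely rank assignments) gives the two-sided p-value.
Step 5: p-value = 0.555556; compare to alpha = 0.05. fail to reject H0.

U_X = 7, p = 0.555556, fail to reject H0 at alpha = 0.05.


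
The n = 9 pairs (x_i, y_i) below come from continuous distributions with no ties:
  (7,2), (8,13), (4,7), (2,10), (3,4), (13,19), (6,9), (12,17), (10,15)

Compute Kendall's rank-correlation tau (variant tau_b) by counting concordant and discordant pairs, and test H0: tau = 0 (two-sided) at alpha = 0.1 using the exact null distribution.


Step 1: Enumerate the 36 unordered pairs (i,j) with i<j and classify each by sign(x_j-x_i) * sign(y_j-y_i).
  (1,2):dx=+1,dy=+11->C; (1,3):dx=-3,dy=+5->D; (1,4):dx=-5,dy=+8->D; (1,5):dx=-4,dy=+2->D
  (1,6):dx=+6,dy=+17->C; (1,7):dx=-1,dy=+7->D; (1,8):dx=+5,dy=+15->C; (1,9):dx=+3,dy=+13->C
  (2,3):dx=-4,dy=-6->C; (2,4):dx=-6,dy=-3->C; (2,5):dx=-5,dy=-9->C; (2,6):dx=+5,dy=+6->C
  (2,7):dx=-2,dy=-4->C; (2,8):dx=+4,dy=+4->C; (2,9):dx=+2,dy=+2->C; (3,4):dx=-2,dy=+3->D
  (3,5):dx=-1,dy=-3->C; (3,6):dx=+9,dy=+12->C; (3,7):dx=+2,dy=+2->C; (3,8):dx=+8,dy=+10->C
  (3,9):dx=+6,dy=+8->C; (4,5):dx=+1,dy=-6->D; (4,6):dx=+11,dy=+9->C; (4,7):dx=+4,dy=-1->D
  (4,8):dx=+10,dy=+7->C; (4,9):dx=+8,dy=+5->C; (5,6):dx=+10,dy=+15->C; (5,7):dx=+3,dy=+5->C
  (5,8):dx=+9,dy=+13->C; (5,9):dx=+7,dy=+11->C; (6,7):dx=-7,dy=-10->C; (6,8):dx=-1,dy=-2->C
  (6,9):dx=-3,dy=-4->C; (7,8):dx=+6,dy=+8->C; (7,9):dx=+4,dy=+6->C; (8,9):dx=-2,dy=-2->C
Step 2: C = 29, D = 7, total pairs = 36.
Step 3: tau = (C - D)/(n(n-1)/2) = (29 - 7)/36 = 0.611111.
Step 4: Exact two-sided p-value (enumerate n! = 362880 permutations of y under H0): p = 0.024741.
Step 5: alpha = 0.1. reject H0.

tau_b = 0.6111 (C=29, D=7), p = 0.024741, reject H0.


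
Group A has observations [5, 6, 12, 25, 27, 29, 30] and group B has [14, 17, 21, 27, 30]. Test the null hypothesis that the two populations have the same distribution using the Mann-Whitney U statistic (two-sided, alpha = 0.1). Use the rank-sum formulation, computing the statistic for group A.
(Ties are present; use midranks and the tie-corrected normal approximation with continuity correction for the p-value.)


Step 1: Combine and sort all 12 observations; assign midranks.
sorted (value, group): (5,X), (6,X), (12,X), (14,Y), (17,Y), (21,Y), (25,X), (27,X), (27,Y), (29,X), (30,X), (30,Y)
ranks: 5->1, 6->2, 12->3, 14->4, 17->5, 21->6, 25->7, 27->8.5, 27->8.5, 29->10, 30->11.5, 30->11.5
Step 2: Rank sum for X: R1 = 1 + 2 + 3 + 7 + 8.5 + 10 + 11.5 = 43.
Step 3: U_X = R1 - n1(n1+1)/2 = 43 - 7*8/2 = 43 - 28 = 15.
       U_Y = n1*n2 - U_X = 35 - 15 = 20.
Step 4: Ties are present, so use the tie-corrected normal approximation (with continuity correction) for the p-value.
Step 5: p-value = 0.744469; compare to alpha = 0.1. fail to reject H0.

U_X = 15, p = 0.744469, fail to reject H0 at alpha = 0.1.


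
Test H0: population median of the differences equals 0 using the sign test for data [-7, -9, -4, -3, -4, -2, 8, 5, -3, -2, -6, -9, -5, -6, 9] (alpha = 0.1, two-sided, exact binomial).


Step 1: Discard zero differences. Original n = 15; n_eff = number of nonzero differences = 15.
Nonzero differences (with sign): -7, -9, -4, -3, -4, -2, +8, +5, -3, -2, -6, -9, -5, -6, +9
Step 2: Count signs: positive = 3, negative = 12.
Step 3: Under H0: P(positive) = 0.5, so the number of positives S ~ Bin(15, 0.5).
Step 4: Two-sided exact p-value = sum of Bin(15,0.5) probabilities at or below the observed probability = 0.035156.
Step 5: alpha = 0.1. reject H0.

n_eff = 15, pos = 3, neg = 12, p = 0.035156, reject H0.


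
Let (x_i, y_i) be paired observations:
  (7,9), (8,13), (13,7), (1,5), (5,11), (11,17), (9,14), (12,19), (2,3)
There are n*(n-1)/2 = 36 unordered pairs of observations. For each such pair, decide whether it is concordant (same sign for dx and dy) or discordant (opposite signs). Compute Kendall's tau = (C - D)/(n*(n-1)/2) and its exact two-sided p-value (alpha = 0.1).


Step 1: Enumerate the 36 unordered pairs (i,j) with i<j and classify each by sign(x_j-x_i) * sign(y_j-y_i).
  (1,2):dx=+1,dy=+4->C; (1,3):dx=+6,dy=-2->D; (1,4):dx=-6,dy=-4->C; (1,5):dx=-2,dy=+2->D
  (1,6):dx=+4,dy=+8->C; (1,7):dx=+2,dy=+5->C; (1,8):dx=+5,dy=+10->C; (1,9):dx=-5,dy=-6->C
  (2,3):dx=+5,dy=-6->D; (2,4):dx=-7,dy=-8->C; (2,5):dx=-3,dy=-2->C; (2,6):dx=+3,dy=+4->C
  (2,7):dx=+1,dy=+1->C; (2,8):dx=+4,dy=+6->C; (2,9):dx=-6,dy=-10->C; (3,4):dx=-12,dy=-2->C
  (3,5):dx=-8,dy=+4->D; (3,6):dx=-2,dy=+10->D; (3,7):dx=-4,dy=+7->D; (3,8):dx=-1,dy=+12->D
  (3,9):dx=-11,dy=-4->C; (4,5):dx=+4,dy=+6->C; (4,6):dx=+10,dy=+12->C; (4,7):dx=+8,dy=+9->C
  (4,8):dx=+11,dy=+14->C; (4,9):dx=+1,dy=-2->D; (5,6):dx=+6,dy=+6->C; (5,7):dx=+4,dy=+3->C
  (5,8):dx=+7,dy=+8->C; (5,9):dx=-3,dy=-8->C; (6,7):dx=-2,dy=-3->C; (6,8):dx=+1,dy=+2->C
  (6,9):dx=-9,dy=-14->C; (7,8):dx=+3,dy=+5->C; (7,9):dx=-7,dy=-11->C; (8,9):dx=-10,dy=-16->C
Step 2: C = 28, D = 8, total pairs = 36.
Step 3: tau = (C - D)/(n(n-1)/2) = (28 - 8)/36 = 0.555556.
Step 4: Exact two-sided p-value (enumerate n! = 362880 permutations of y under H0): p = 0.044615.
Step 5: alpha = 0.1. reject H0.

tau_b = 0.5556 (C=28, D=8), p = 0.044615, reject H0.


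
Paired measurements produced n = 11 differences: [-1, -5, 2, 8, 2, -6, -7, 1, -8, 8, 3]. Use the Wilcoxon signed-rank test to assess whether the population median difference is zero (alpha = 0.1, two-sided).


Step 1: Drop any zero differences (none here) and take |d_i|.
|d| = [1, 5, 2, 8, 2, 6, 7, 1, 8, 8, 3]
Step 2: Midrank |d_i| (ties get averaged ranks).
ranks: |1|->1.5, |5|->6, |2|->3.5, |8|->10, |2|->3.5, |6|->7, |7|->8, |1|->1.5, |8|->10, |8|->10, |3|->5
Step 3: Attach original signs; sum ranks with positive sign and with negative sign.
W+ = 3.5 + 10 + 3.5 + 1.5 + 10 + 5 = 33.5
W- = 1.5 + 6 + 7 + 8 + 10 = 32.5
(Check: W+ + W- = 66 should equal n(n+1)/2 = 66.)
Step 4: Test statistic W = min(W+, W-) = 32.5.
Step 5: Ties in |d|, so use the tie-corrected normal approximation.
        E[W] = n(n+1)/4 = 11*12/4 = 33.
        Tie groups: |d|=1 (t=2), |d|=2 (t=2), |d|=8 (t=3); sum(t^3 - t) = 36.
        Var[W] = n(n+1)(2n+1)/24 - sum(t^3-t)/48 = 3036/24 - 36/48 = 125.75.
        z = (W - E[W]) / sqrt(Var[W]) = (32.5 - 33) / 11.2138 = -0.0446.
        Two-sided p = 2*Phi(z) = 0.964436.
Step 6: alpha = 0.1. fail to reject H0.

W+ = 33.5, W- = 32.5, W = min = 32.5, p = 0.964436, fail to reject H0.


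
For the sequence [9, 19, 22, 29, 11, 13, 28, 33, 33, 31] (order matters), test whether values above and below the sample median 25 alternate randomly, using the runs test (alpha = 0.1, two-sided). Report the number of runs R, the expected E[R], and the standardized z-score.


Step 1: Compute median = 25; label A = above, B = below.
Labels in order: BBBABBAAAA  (n_A = 5, n_B = 5)
Step 2: Count runs R = 4.
Step 3: Under H0 (random ordering), E[R] = 2*n_A*n_B/(n_A+n_B) + 1 = 2*5*5/10 + 1 = 6.0000.
        Var[R] = 2*n_A*n_B*(2*n_A*n_B - n_A - n_B) / ((n_A+n_B)^2 * (n_A+n_B-1)) = 2000/900 = 2.2222.
        SD[R] = 1.4907.
Step 4: Continuity-corrected z = (R + 0.5 - E[R]) / SD[R] = (4 + 0.5 - 6.0000) / 1.4907 = -1.0062.
Step 5: Two-sided p-value via normal approximation = 2*(1 - Phi(|z|)) = 0.314305.
Step 6: alpha = 0.1. fail to reject H0.

R = 4, z = -1.0062, p = 0.314305, fail to reject H0.


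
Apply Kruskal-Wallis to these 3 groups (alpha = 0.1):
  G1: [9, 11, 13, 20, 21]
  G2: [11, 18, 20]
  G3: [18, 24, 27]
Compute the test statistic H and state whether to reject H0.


Step 1: Combine all N = 11 observations and assign midranks.
sorted (value, group, rank): (9,G1,1), (11,G1,2.5), (11,G2,2.5), (13,G1,4), (18,G2,5.5), (18,G3,5.5), (20,G1,7.5), (20,G2,7.5), (21,G1,9), (24,G3,10), (27,G3,11)
Step 2: Sum ranks within each group.
R_1 = 24 (n_1 = 5)
R_2 = 15.5 (n_2 = 3)
R_3 = 26.5 (n_3 = 3)
Step 3: H = 12/(N(N+1)) * sum(R_i^2/n_i) - 3(N+1)
     = 12/(11*12) * (24^2/5 + 15.5^2/3 + 26.5^2/3) - 3*12
     = 0.090909 * 429.367 - 36
     = 3.033333.
Step 4: Ties present; correction factor C = 1 - 18/(11^3 - 11) = 0.986364. Corrected H = 3.033333 / 0.986364 = 3.075269.
Step 5: Under H0, H ~ chi^2(2); p-value = 0.214889.
Step 6: alpha = 0.1. fail to reject H0.

H = 3.0753, df = 2, p = 0.214889, fail to reject H0.


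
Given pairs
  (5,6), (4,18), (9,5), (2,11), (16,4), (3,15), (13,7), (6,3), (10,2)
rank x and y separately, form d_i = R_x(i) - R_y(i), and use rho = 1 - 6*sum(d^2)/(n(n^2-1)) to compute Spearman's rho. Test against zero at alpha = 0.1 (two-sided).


Step 1: Rank x and y separately (midranks; no ties here).
rank(x): 5->4, 4->3, 9->6, 2->1, 16->9, 3->2, 13->8, 6->5, 10->7
rank(y): 6->5, 18->9, 5->4, 11->7, 4->3, 15->8, 7->6, 3->2, 2->1
Step 2: d_i = R_x(i) - R_y(i); compute d_i^2.
  (4-5)^2=1, (3-9)^2=36, (6-4)^2=4, (1-7)^2=36, (9-3)^2=36, (2-8)^2=36, (8-6)^2=4, (5-2)^2=9, (7-1)^2=36
sum(d^2) = 198.
Step 3: rho = 1 - 6*198 / (9*(9^2 - 1)) = 1 - 1188/720 = -0.650000.
Step 4: Under H0, t = rho * sqrt((n-2)/(1-rho^2)) = -2.2630 ~ t(7).
Step 5: Two-sided p-value from the t-distribution with 7 df = 0.058073.
Step 6: alpha = 0.1. reject H0.

rho = -0.6500, p = 0.058073, reject H0 at alpha = 0.1.


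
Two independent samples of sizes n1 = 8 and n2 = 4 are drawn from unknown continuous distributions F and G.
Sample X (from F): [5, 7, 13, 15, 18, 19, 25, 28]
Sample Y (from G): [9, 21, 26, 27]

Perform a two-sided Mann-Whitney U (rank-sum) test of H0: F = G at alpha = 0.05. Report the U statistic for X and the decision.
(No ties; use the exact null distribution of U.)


Step 1: Combine and sort all 12 observations; assign midranks.
sorted (value, group): (5,X), (7,X), (9,Y), (13,X), (15,X), (18,X), (19,X), (21,Y), (25,X), (26,Y), (27,Y), (28,X)
ranks: 5->1, 7->2, 9->3, 13->4, 15->5, 18->6, 19->7, 21->8, 25->9, 26->10, 27->11, 28->12
Step 2: Rank sum for X: R1 = 1 + 2 + 4 + 5 + 6 + 7 + 9 + 12 = 46.
Step 3: U_X = R1 - n1(n1+1)/2 = 46 - 8*9/2 = 46 - 36 = 10.
       U_Y = n1*n2 - U_X = 32 - 10 = 22.
Step 4: No ties, so the exact null distribution of U (based on enumerating the C(12,8) = 495 equally likely rank assignments) gives the two-sided p-value.
Step 5: p-value = 0.367677; compare to alpha = 0.05. fail to reject H0.

U_X = 10, p = 0.367677, fail to reject H0 at alpha = 0.05.


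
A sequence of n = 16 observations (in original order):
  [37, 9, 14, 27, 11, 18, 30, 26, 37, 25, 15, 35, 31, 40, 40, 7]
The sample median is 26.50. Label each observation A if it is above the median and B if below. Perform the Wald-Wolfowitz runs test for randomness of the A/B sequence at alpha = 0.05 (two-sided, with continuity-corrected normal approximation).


Step 1: Compute median = 26.50; label A = above, B = below.
Labels in order: ABBABBABABBAAAAB  (n_A = 8, n_B = 8)
Step 2: Count runs R = 10.
Step 3: Under H0 (random ordering), E[R] = 2*n_A*n_B/(n_A+n_B) + 1 = 2*8*8/16 + 1 = 9.0000.
        Var[R] = 2*n_A*n_B*(2*n_A*n_B - n_A - n_B) / ((n_A+n_B)^2 * (n_A+n_B-1)) = 14336/3840 = 3.7333.
        SD[R] = 1.9322.
Step 4: Continuity-corrected z = (R - 0.5 - E[R]) / SD[R] = (10 - 0.5 - 9.0000) / 1.9322 = 0.2588.
Step 5: Two-sided p-value via normal approximation = 2*(1 - Phi(|z|)) = 0.795809.
Step 6: alpha = 0.05. fail to reject H0.

R = 10, z = 0.2588, p = 0.795809, fail to reject H0.


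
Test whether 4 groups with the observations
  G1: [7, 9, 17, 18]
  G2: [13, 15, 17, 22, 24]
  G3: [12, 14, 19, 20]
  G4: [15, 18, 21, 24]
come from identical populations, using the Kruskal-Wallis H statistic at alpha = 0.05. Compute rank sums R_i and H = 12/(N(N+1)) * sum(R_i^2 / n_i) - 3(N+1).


Step 1: Combine all N = 17 observations and assign midranks.
sorted (value, group, rank): (7,G1,1), (9,G1,2), (12,G3,3), (13,G2,4), (14,G3,5), (15,G2,6.5), (15,G4,6.5), (17,G1,8.5), (17,G2,8.5), (18,G1,10.5), (18,G4,10.5), (19,G3,12), (20,G3,13), (21,G4,14), (22,G2,15), (24,G2,16.5), (24,G4,16.5)
Step 2: Sum ranks within each group.
R_1 = 22 (n_1 = 4)
R_2 = 50.5 (n_2 = 5)
R_3 = 33 (n_3 = 4)
R_4 = 47.5 (n_4 = 4)
Step 3: H = 12/(N(N+1)) * sum(R_i^2/n_i) - 3(N+1)
     = 12/(17*18) * (22^2/4 + 50.5^2/5 + 33^2/4 + 47.5^2/4) - 3*18
     = 0.039216 * 1467.36 - 54
     = 3.543627.
Step 4: Ties present; correction factor C = 1 - 24/(17^3 - 17) = 0.995098. Corrected H = 3.543627 / 0.995098 = 3.561084.
Step 5: Under H0, H ~ chi^2(3); p-value = 0.312926.
Step 6: alpha = 0.05. fail to reject H0.

H = 3.5611, df = 3, p = 0.312926, fail to reject H0.


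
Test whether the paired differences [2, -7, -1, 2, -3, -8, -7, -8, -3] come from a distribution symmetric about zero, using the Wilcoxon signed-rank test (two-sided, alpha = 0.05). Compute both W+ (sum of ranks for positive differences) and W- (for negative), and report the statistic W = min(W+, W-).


Step 1: Drop any zero differences (none here) and take |d_i|.
|d| = [2, 7, 1, 2, 3, 8, 7, 8, 3]
Step 2: Midrank |d_i| (ties get averaged ranks).
ranks: |2|->2.5, |7|->6.5, |1|->1, |2|->2.5, |3|->4.5, |8|->8.5, |7|->6.5, |8|->8.5, |3|->4.5
Step 3: Attach original signs; sum ranks with positive sign and with negative sign.
W+ = 2.5 + 2.5 = 5
W- = 6.5 + 1 + 4.5 + 8.5 + 6.5 + 8.5 + 4.5 = 40
(Check: W+ + W- = 45 should equal n(n+1)/2 = 45.)
Step 4: Test statistic W = min(W+, W-) = 5.
Step 5: Ties in |d|, so use the tie-corrected normal approximation.
        E[W] = n(n+1)/4 = 9*10/4 = 22.5.
        Tie groups: |d|=2 (t=2), |d|=3 (t=2), |d|=7 (t=2), |d|=8 (t=2); sum(t^3 - t) = 24.
        Var[W] = n(n+1)(2n+1)/24 - sum(t^3-t)/48 = 1710/24 - 24/48 = 70.75.
        z = (W - E[W]) / sqrt(Var[W]) = (5 - 22.5) / 8.4113 = -2.0805.
        Two-sided p = 2*Phi(z) = 0.037477.
Step 6: alpha = 0.05. reject H0.

W+ = 5, W- = 40, W = min = 5, p = 0.037477, reject H0.


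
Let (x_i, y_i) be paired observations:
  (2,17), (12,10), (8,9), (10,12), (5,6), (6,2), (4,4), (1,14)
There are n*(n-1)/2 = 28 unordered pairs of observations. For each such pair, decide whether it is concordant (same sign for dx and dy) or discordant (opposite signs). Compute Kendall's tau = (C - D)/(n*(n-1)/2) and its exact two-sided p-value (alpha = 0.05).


Step 1: Enumerate the 28 unordered pairs (i,j) with i<j and classify each by sign(x_j-x_i) * sign(y_j-y_i).
  (1,2):dx=+10,dy=-7->D; (1,3):dx=+6,dy=-8->D; (1,4):dx=+8,dy=-5->D; (1,5):dx=+3,dy=-11->D
  (1,6):dx=+4,dy=-15->D; (1,7):dx=+2,dy=-13->D; (1,8):dx=-1,dy=-3->C; (2,3):dx=-4,dy=-1->C
  (2,4):dx=-2,dy=+2->D; (2,5):dx=-7,dy=-4->C; (2,6):dx=-6,dy=-8->C; (2,7):dx=-8,dy=-6->C
  (2,8):dx=-11,dy=+4->D; (3,4):dx=+2,dy=+3->C; (3,5):dx=-3,dy=-3->C; (3,6):dx=-2,dy=-7->C
  (3,7):dx=-4,dy=-5->C; (3,8):dx=-7,dy=+5->D; (4,5):dx=-5,dy=-6->C; (4,6):dx=-4,dy=-10->C
  (4,7):dx=-6,dy=-8->C; (4,8):dx=-9,dy=+2->D; (5,6):dx=+1,dy=-4->D; (5,7):dx=-1,dy=-2->C
  (5,8):dx=-4,dy=+8->D; (6,7):dx=-2,dy=+2->D; (6,8):dx=-5,dy=+12->D; (7,8):dx=-3,dy=+10->D
Step 2: C = 13, D = 15, total pairs = 28.
Step 3: tau = (C - D)/(n(n-1)/2) = (13 - 15)/28 = -0.071429.
Step 4: Exact two-sided p-value (enumerate n! = 40320 permutations of y under H0): p = 0.904861.
Step 5: alpha = 0.05. fail to reject H0.

tau_b = -0.0714 (C=13, D=15), p = 0.904861, fail to reject H0.


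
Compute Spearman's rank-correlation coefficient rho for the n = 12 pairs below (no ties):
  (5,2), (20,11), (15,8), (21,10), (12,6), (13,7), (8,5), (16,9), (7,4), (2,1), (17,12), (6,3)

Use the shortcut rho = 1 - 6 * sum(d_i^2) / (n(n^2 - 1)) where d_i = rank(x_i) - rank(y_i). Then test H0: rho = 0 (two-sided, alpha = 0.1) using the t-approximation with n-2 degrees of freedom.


Step 1: Rank x and y separately (midranks; no ties here).
rank(x): 5->2, 20->11, 15->8, 21->12, 12->6, 13->7, 8->5, 16->9, 7->4, 2->1, 17->10, 6->3
rank(y): 2->2, 11->11, 8->8, 10->10, 6->6, 7->7, 5->5, 9->9, 4->4, 1->1, 12->12, 3->3
Step 2: d_i = R_x(i) - R_y(i); compute d_i^2.
  (2-2)^2=0, (11-11)^2=0, (8-8)^2=0, (12-10)^2=4, (6-6)^2=0, (7-7)^2=0, (5-5)^2=0, (9-9)^2=0, (4-4)^2=0, (1-1)^2=0, (10-12)^2=4, (3-3)^2=0
sum(d^2) = 8.
Step 3: rho = 1 - 6*8 / (12*(12^2 - 1)) = 1 - 48/1716 = 0.972028.
Step 4: Under H0, t = rho * sqrt((n-2)/(1-rho^2)) = 13.0876 ~ t(10).
Step 5: Two-sided p-value from the t-distribution with 10 df = 0.000000.
Step 6: alpha = 0.1. reject H0.

rho = 0.9720, p = 0.000000, reject H0 at alpha = 0.1.


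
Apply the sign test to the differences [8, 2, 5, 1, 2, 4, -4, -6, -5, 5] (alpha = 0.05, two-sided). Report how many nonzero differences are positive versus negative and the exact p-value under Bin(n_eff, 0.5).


Step 1: Discard zero differences. Original n = 10; n_eff = number of nonzero differences = 10.
Nonzero differences (with sign): +8, +2, +5, +1, +2, +4, -4, -6, -5, +5
Step 2: Count signs: positive = 7, negative = 3.
Step 3: Under H0: P(positive) = 0.5, so the number of positives S ~ Bin(10, 0.5).
Step 4: Two-sided exact p-value = sum of Bin(10,0.5) probabilities at or below the observed probability = 0.343750.
Step 5: alpha = 0.05. fail to reject H0.

n_eff = 10, pos = 7, neg = 3, p = 0.343750, fail to reject H0.


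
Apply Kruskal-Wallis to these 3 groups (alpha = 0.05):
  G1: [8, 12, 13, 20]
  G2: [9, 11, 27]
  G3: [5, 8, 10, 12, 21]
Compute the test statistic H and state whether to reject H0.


Step 1: Combine all N = 12 observations and assign midranks.
sorted (value, group, rank): (5,G3,1), (8,G1,2.5), (8,G3,2.5), (9,G2,4), (10,G3,5), (11,G2,6), (12,G1,7.5), (12,G3,7.5), (13,G1,9), (20,G1,10), (21,G3,11), (27,G2,12)
Step 2: Sum ranks within each group.
R_1 = 29 (n_1 = 4)
R_2 = 22 (n_2 = 3)
R_3 = 27 (n_3 = 5)
Step 3: H = 12/(N(N+1)) * sum(R_i^2/n_i) - 3(N+1)
     = 12/(12*13) * (29^2/4 + 22^2/3 + 27^2/5) - 3*13
     = 0.076923 * 517.383 - 39
     = 0.798718.
Step 4: Ties present; correction factor C = 1 - 12/(12^3 - 12) = 0.993007. Corrected H = 0.798718 / 0.993007 = 0.804343.
Step 5: Under H0, H ~ chi^2(2); p-value = 0.668866.
Step 6: alpha = 0.05. fail to reject H0.

H = 0.8043, df = 2, p = 0.668866, fail to reject H0.


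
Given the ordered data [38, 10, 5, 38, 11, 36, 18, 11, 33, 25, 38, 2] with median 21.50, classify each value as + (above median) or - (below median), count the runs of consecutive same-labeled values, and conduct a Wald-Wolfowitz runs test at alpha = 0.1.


Step 1: Compute median = 21.50; label A = above, B = below.
Labels in order: ABBABABBAAAB  (n_A = 6, n_B = 6)
Step 2: Count runs R = 8.
Step 3: Under H0 (random ordering), E[R] = 2*n_A*n_B/(n_A+n_B) + 1 = 2*6*6/12 + 1 = 7.0000.
        Var[R] = 2*n_A*n_B*(2*n_A*n_B - n_A - n_B) / ((n_A+n_B)^2 * (n_A+n_B-1)) = 4320/1584 = 2.7273.
        SD[R] = 1.6514.
Step 4: Continuity-corrected z = (R - 0.5 - E[R]) / SD[R] = (8 - 0.5 - 7.0000) / 1.6514 = 0.3028.
Step 5: Two-sided p-value via normal approximation = 2*(1 - Phi(|z|)) = 0.762069.
Step 6: alpha = 0.1. fail to reject H0.

R = 8, z = 0.3028, p = 0.762069, fail to reject H0.


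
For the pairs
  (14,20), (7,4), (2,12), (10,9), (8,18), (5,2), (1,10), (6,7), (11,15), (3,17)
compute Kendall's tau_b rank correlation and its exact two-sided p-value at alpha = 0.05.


Step 1: Enumerate the 45 unordered pairs (i,j) with i<j and classify each by sign(x_j-x_i) * sign(y_j-y_i).
  (1,2):dx=-7,dy=-16->C; (1,3):dx=-12,dy=-8->C; (1,4):dx=-4,dy=-11->C; (1,5):dx=-6,dy=-2->C
  (1,6):dx=-9,dy=-18->C; (1,7):dx=-13,dy=-10->C; (1,8):dx=-8,dy=-13->C; (1,9):dx=-3,dy=-5->C
  (1,10):dx=-11,dy=-3->C; (2,3):dx=-5,dy=+8->D; (2,4):dx=+3,dy=+5->C; (2,5):dx=+1,dy=+14->C
  (2,6):dx=-2,dy=-2->C; (2,7):dx=-6,dy=+6->D; (2,8):dx=-1,dy=+3->D; (2,9):dx=+4,dy=+11->C
  (2,10):dx=-4,dy=+13->D; (3,4):dx=+8,dy=-3->D; (3,5):dx=+6,dy=+6->C; (3,6):dx=+3,dy=-10->D
  (3,7):dx=-1,dy=-2->C; (3,8):dx=+4,dy=-5->D; (3,9):dx=+9,dy=+3->C; (3,10):dx=+1,dy=+5->C
  (4,5):dx=-2,dy=+9->D; (4,6):dx=-5,dy=-7->C; (4,7):dx=-9,dy=+1->D; (4,8):dx=-4,dy=-2->C
  (4,9):dx=+1,dy=+6->C; (4,10):dx=-7,dy=+8->D; (5,6):dx=-3,dy=-16->C; (5,7):dx=-7,dy=-8->C
  (5,8):dx=-2,dy=-11->C; (5,9):dx=+3,dy=-3->D; (5,10):dx=-5,dy=-1->C; (6,7):dx=-4,dy=+8->D
  (6,8):dx=+1,dy=+5->C; (6,9):dx=+6,dy=+13->C; (6,10):dx=-2,dy=+15->D; (7,8):dx=+5,dy=-3->D
  (7,9):dx=+10,dy=+5->C; (7,10):dx=+2,dy=+7->C; (8,9):dx=+5,dy=+8->C; (8,10):dx=-3,dy=+10->D
  (9,10):dx=-8,dy=+2->D
Step 2: C = 29, D = 16, total pairs = 45.
Step 3: tau = (C - D)/(n(n-1)/2) = (29 - 16)/45 = 0.288889.
Step 4: Exact two-sided p-value (enumerate n! = 3628800 permutations of y under H0): p = 0.291248.
Step 5: alpha = 0.05. fail to reject H0.

tau_b = 0.2889 (C=29, D=16), p = 0.291248, fail to reject H0.


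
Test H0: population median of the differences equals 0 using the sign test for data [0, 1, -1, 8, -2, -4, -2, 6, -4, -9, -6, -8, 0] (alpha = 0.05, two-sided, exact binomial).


Step 1: Discard zero differences. Original n = 13; n_eff = number of nonzero differences = 11.
Nonzero differences (with sign): +1, -1, +8, -2, -4, -2, +6, -4, -9, -6, -8
Step 2: Count signs: positive = 3, negative = 8.
Step 3: Under H0: P(positive) = 0.5, so the number of positives S ~ Bin(11, 0.5).
Step 4: Two-sided exact p-value = sum of Bin(11,0.5) probabilities at or below the observed probability = 0.226562.
Step 5: alpha = 0.05. fail to reject H0.

n_eff = 11, pos = 3, neg = 8, p = 0.226562, fail to reject H0.


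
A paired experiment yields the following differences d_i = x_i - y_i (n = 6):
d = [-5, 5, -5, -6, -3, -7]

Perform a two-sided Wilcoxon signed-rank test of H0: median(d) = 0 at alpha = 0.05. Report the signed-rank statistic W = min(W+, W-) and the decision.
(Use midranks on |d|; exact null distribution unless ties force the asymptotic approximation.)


Step 1: Drop any zero differences (none here) and take |d_i|.
|d| = [5, 5, 5, 6, 3, 7]
Step 2: Midrank |d_i| (ties get averaged ranks).
ranks: |5|->3, |5|->3, |5|->3, |6|->5, |3|->1, |7|->6
Step 3: Attach original signs; sum ranks with positive sign and with negative sign.
W+ = 3 = 3
W- = 3 + 3 + 5 + 1 + 6 = 18
(Check: W+ + W- = 21 should equal n(n+1)/2 = 21.)
Step 4: Test statistic W = min(W+, W-) = 3.
Step 5: Ties in |d|, so use the tie-corrected normal approximation.
        E[W] = n(n+1)/4 = 6*7/4 = 10.5.
        Tie groups: |d|=5 (t=3); sum(t^3 - t) = 24.
        Var[W] = n(n+1)(2n+1)/24 - sum(t^3-t)/48 = 546/24 - 24/48 = 22.25.
        z = (W - E[W]) / sqrt(Var[W]) = (3 - 10.5) / 4.7170 = -1.5900.
        Two-sided p = 2*Phi(z) = 0.111836.
Step 6: alpha = 0.05. fail to reject H0.

W+ = 3, W- = 18, W = min = 3, p = 0.111836, fail to reject H0.


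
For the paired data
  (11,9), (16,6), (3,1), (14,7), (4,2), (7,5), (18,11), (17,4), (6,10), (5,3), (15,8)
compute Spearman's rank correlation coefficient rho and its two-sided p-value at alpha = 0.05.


Step 1: Rank x and y separately (midranks; no ties here).
rank(x): 11->6, 16->9, 3->1, 14->7, 4->2, 7->5, 18->11, 17->10, 6->4, 5->3, 15->8
rank(y): 9->9, 6->6, 1->1, 7->7, 2->2, 5->5, 11->11, 4->4, 10->10, 3->3, 8->8
Step 2: d_i = R_x(i) - R_y(i); compute d_i^2.
  (6-9)^2=9, (9-6)^2=9, (1-1)^2=0, (7-7)^2=0, (2-2)^2=0, (5-5)^2=0, (11-11)^2=0, (10-4)^2=36, (4-10)^2=36, (3-3)^2=0, (8-8)^2=0
sum(d^2) = 90.
Step 3: rho = 1 - 6*90 / (11*(11^2 - 1)) = 1 - 540/1320 = 0.590909.
Step 4: Under H0, t = rho * sqrt((n-2)/(1-rho^2)) = 2.1974 ~ t(9).
Step 5: Two-sided p-value from the t-distribution with 9 df = 0.055576.
Step 6: alpha = 0.05. fail to reject H0.

rho = 0.5909, p = 0.055576, fail to reject H0 at alpha = 0.05.


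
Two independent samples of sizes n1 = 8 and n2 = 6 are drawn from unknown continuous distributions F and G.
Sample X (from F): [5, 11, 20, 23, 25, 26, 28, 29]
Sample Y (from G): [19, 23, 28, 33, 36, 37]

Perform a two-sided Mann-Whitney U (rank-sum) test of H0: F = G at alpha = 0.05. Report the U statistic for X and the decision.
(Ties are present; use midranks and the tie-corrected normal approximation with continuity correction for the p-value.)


Step 1: Combine and sort all 14 observations; assign midranks.
sorted (value, group): (5,X), (11,X), (19,Y), (20,X), (23,X), (23,Y), (25,X), (26,X), (28,X), (28,Y), (29,X), (33,Y), (36,Y), (37,Y)
ranks: 5->1, 11->2, 19->3, 20->4, 23->5.5, 23->5.5, 25->7, 26->8, 28->9.5, 28->9.5, 29->11, 33->12, 36->13, 37->14
Step 2: Rank sum for X: R1 = 1 + 2 + 4 + 5.5 + 7 + 8 + 9.5 + 11 = 48.
Step 3: U_X = R1 - n1(n1+1)/2 = 48 - 8*9/2 = 48 - 36 = 12.
       U_Y = n1*n2 - U_X = 48 - 12 = 36.
Step 4: Ties are present, so use the tie-corrected normal approximation (with continuity correction) for the p-value.
Step 5: p-value = 0.136773; compare to alpha = 0.05. fail to reject H0.

U_X = 12, p = 0.136773, fail to reject H0 at alpha = 0.05.


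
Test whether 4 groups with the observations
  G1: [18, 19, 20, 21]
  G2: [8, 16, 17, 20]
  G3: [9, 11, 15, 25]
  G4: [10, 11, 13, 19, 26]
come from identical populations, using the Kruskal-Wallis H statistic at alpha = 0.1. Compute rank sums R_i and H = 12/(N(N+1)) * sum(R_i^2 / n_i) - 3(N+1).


Step 1: Combine all N = 17 observations and assign midranks.
sorted (value, group, rank): (8,G2,1), (9,G3,2), (10,G4,3), (11,G3,4.5), (11,G4,4.5), (13,G4,6), (15,G3,7), (16,G2,8), (17,G2,9), (18,G1,10), (19,G1,11.5), (19,G4,11.5), (20,G1,13.5), (20,G2,13.5), (21,G1,15), (25,G3,16), (26,G4,17)
Step 2: Sum ranks within each group.
R_1 = 50 (n_1 = 4)
R_2 = 31.5 (n_2 = 4)
R_3 = 29.5 (n_3 = 4)
R_4 = 42 (n_4 = 5)
Step 3: H = 12/(N(N+1)) * sum(R_i^2/n_i) - 3(N+1)
     = 12/(17*18) * (50^2/4 + 31.5^2/4 + 29.5^2/4 + 42^2/5) - 3*18
     = 0.039216 * 1443.42 - 54
     = 2.604902.
Step 4: Ties present; correction factor C = 1 - 18/(17^3 - 17) = 0.996324. Corrected H = 2.604902 / 0.996324 = 2.614514.
Step 5: Under H0, H ~ chi^2(3); p-value = 0.454951.
Step 6: alpha = 0.1. fail to reject H0.

H = 2.6145, df = 3, p = 0.454951, fail to reject H0.


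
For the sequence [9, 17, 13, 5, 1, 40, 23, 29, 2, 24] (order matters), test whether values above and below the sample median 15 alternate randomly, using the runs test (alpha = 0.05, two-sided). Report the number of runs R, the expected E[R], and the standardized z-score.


Step 1: Compute median = 15; label A = above, B = below.
Labels in order: BABBBAAABA  (n_A = 5, n_B = 5)
Step 2: Count runs R = 6.
Step 3: Under H0 (random ordering), E[R] = 2*n_A*n_B/(n_A+n_B) + 1 = 2*5*5/10 + 1 = 6.0000.
        Var[R] = 2*n_A*n_B*(2*n_A*n_B - n_A - n_B) / ((n_A+n_B)^2 * (n_A+n_B-1)) = 2000/900 = 2.2222.
        SD[R] = 1.4907.
Step 4: R = E[R], so z = 0 with no continuity correction.
Step 5: Two-sided p-value via normal approximation = 2*(1 - Phi(|z|)) = 1.000000.
Step 6: alpha = 0.05. fail to reject H0.

R = 6, z = 0.0000, p = 1.000000, fail to reject H0.


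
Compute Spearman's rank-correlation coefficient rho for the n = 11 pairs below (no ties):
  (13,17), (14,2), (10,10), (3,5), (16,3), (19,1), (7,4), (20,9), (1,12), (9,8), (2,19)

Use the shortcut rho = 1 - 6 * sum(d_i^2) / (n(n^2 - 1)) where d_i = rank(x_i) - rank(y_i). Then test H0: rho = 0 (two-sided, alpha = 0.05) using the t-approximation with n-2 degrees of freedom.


Step 1: Rank x and y separately (midranks; no ties here).
rank(x): 13->7, 14->8, 10->6, 3->3, 16->9, 19->10, 7->4, 20->11, 1->1, 9->5, 2->2
rank(y): 17->10, 2->2, 10->8, 5->5, 3->3, 1->1, 4->4, 9->7, 12->9, 8->6, 19->11
Step 2: d_i = R_x(i) - R_y(i); compute d_i^2.
  (7-10)^2=9, (8-2)^2=36, (6-8)^2=4, (3-5)^2=4, (9-3)^2=36, (10-1)^2=81, (4-4)^2=0, (11-7)^2=16, (1-9)^2=64, (5-6)^2=1, (2-11)^2=81
sum(d^2) = 332.
Step 3: rho = 1 - 6*332 / (11*(11^2 - 1)) = 1 - 1992/1320 = -0.509091.
Step 4: Under H0, t = rho * sqrt((n-2)/(1-rho^2)) = -1.7744 ~ t(9).
Step 5: Two-sided p-value from the t-distribution with 9 df = 0.109737.
Step 6: alpha = 0.05. fail to reject H0.

rho = -0.5091, p = 0.109737, fail to reject H0 at alpha = 0.05.


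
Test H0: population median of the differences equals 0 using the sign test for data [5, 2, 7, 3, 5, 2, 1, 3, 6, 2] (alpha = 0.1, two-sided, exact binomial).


Step 1: Discard zero differences. Original n = 10; n_eff = number of nonzero differences = 10.
Nonzero differences (with sign): +5, +2, +7, +3, +5, +2, +1, +3, +6, +2
Step 2: Count signs: positive = 10, negative = 0.
Step 3: Under H0: P(positive) = 0.5, so the number of positives S ~ Bin(10, 0.5).
Step 4: Two-sided exact p-value = sum of Bin(10,0.5) probabilities at or below the observed probability = 0.001953.
Step 5: alpha = 0.1. reject H0.

n_eff = 10, pos = 10, neg = 0, p = 0.001953, reject H0.


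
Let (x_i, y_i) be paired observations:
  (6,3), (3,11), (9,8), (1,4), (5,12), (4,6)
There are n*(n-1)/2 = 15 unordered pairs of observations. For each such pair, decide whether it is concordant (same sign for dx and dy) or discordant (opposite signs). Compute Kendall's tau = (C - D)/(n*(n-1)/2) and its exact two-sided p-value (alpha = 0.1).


Step 1: Enumerate the 15 unordered pairs (i,j) with i<j and classify each by sign(x_j-x_i) * sign(y_j-y_i).
  (1,2):dx=-3,dy=+8->D; (1,3):dx=+3,dy=+5->C; (1,4):dx=-5,dy=+1->D; (1,5):dx=-1,dy=+9->D
  (1,6):dx=-2,dy=+3->D; (2,3):dx=+6,dy=-3->D; (2,4):dx=-2,dy=-7->C; (2,5):dx=+2,dy=+1->C
  (2,6):dx=+1,dy=-5->D; (3,4):dx=-8,dy=-4->C; (3,5):dx=-4,dy=+4->D; (3,6):dx=-5,dy=-2->C
  (4,5):dx=+4,dy=+8->C; (4,6):dx=+3,dy=+2->C; (5,6):dx=-1,dy=-6->C
Step 2: C = 8, D = 7, total pairs = 15.
Step 3: tau = (C - D)/(n(n-1)/2) = (8 - 7)/15 = 0.066667.
Step 4: Exact two-sided p-value (enumerate n! = 720 permutations of y under H0): p = 1.000000.
Step 5: alpha = 0.1. fail to reject H0.

tau_b = 0.0667 (C=8, D=7), p = 1.000000, fail to reject H0.


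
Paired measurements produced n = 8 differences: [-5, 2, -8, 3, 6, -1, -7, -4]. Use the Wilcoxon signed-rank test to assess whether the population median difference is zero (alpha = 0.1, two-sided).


Step 1: Drop any zero differences (none here) and take |d_i|.
|d| = [5, 2, 8, 3, 6, 1, 7, 4]
Step 2: Midrank |d_i| (ties get averaged ranks).
ranks: |5|->5, |2|->2, |8|->8, |3|->3, |6|->6, |1|->1, |7|->7, |4|->4
Step 3: Attach original signs; sum ranks with positive sign and with negative sign.
W+ = 2 + 3 + 6 = 11
W- = 5 + 8 + 1 + 7 + 4 = 25
(Check: W+ + W- = 36 should equal n(n+1)/2 = 36.)
Step 4: Test statistic W = min(W+, W-) = 11.
Step 5: No ties, so the exact null distribution over the 2^8 = 256 sign assignments gives the two-sided p-value = 0.382812.
Step 6: alpha = 0.1. fail to reject H0.

W+ = 11, W- = 25, W = min = 11, p = 0.382812, fail to reject H0.


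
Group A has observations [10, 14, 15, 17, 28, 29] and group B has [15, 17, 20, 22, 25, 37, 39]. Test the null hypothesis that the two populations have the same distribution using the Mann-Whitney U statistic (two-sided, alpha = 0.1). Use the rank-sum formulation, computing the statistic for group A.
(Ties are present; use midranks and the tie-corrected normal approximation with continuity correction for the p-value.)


Step 1: Combine and sort all 13 observations; assign midranks.
sorted (value, group): (10,X), (14,X), (15,X), (15,Y), (17,X), (17,Y), (20,Y), (22,Y), (25,Y), (28,X), (29,X), (37,Y), (39,Y)
ranks: 10->1, 14->2, 15->3.5, 15->3.5, 17->5.5, 17->5.5, 20->7, 22->8, 25->9, 28->10, 29->11, 37->12, 39->13
Step 2: Rank sum for X: R1 = 1 + 2 + 3.5 + 5.5 + 10 + 11 = 33.
Step 3: U_X = R1 - n1(n1+1)/2 = 33 - 6*7/2 = 33 - 21 = 12.
       U_Y = n1*n2 - U_X = 42 - 12 = 30.
Step 4: Ties are present, so use the tie-corrected normal approximation (with continuity correction) for the p-value.
Step 5: p-value = 0.223363; compare to alpha = 0.1. fail to reject H0.

U_X = 12, p = 0.223363, fail to reject H0 at alpha = 0.1.
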